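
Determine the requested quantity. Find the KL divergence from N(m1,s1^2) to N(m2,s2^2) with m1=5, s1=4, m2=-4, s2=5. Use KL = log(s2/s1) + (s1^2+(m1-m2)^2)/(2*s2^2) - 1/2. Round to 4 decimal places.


KL divergence between normal distributions:
KL = log(s2/s1) + (s1^2 + (m1-m2)^2)/(2*s2^2) - 1/2.
log(5/4) = 0.223144.
(4^2 + (5--4)^2)/(2*5^2) = (16 + 81)/50 = 1.94.
KL = 0.223144 + 1.94 - 0.5 = 1.6631

1.6631


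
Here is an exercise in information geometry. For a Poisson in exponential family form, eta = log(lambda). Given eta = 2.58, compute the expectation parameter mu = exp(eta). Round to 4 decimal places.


Expectation parameter for Poisson exponential family:
mu = exp(eta).
eta = 2.58.
mu = exp(2.58) = 13.1971

13.1971


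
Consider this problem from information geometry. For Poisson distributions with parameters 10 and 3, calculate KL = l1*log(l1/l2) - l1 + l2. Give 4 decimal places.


KL divergence for Poisson:
KL = l1*log(l1/l2) - l1 + l2.
l1 = 10, l2 = 3.
log(10/3) = 1.203973.
l1*log(l1/l2) = 10 * 1.203973 = 12.039728.
KL = 12.039728 - 10 + 3 = 5.0397

5.0397


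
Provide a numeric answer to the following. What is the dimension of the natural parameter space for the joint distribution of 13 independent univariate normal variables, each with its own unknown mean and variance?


Exponential family dimension calculation:
Each univariate normal has two natural parameters (mu/sigma^2 and -1/(2 sigma^2)).
With 13 independent components, dim = 2 * 13 = 26.

26


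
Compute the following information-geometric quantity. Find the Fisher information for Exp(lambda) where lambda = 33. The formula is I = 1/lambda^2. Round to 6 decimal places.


Fisher information for exponential: I(lambda) = 1/lambda^2.
lambda = 33, lambda^2 = 1089.
I = 1/1089 = 0.000918

0.000918


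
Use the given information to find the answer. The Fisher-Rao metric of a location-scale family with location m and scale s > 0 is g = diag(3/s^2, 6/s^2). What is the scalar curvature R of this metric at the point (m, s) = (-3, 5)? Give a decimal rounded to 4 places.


The metric has the form g = (A dm^2 + B ds^2)/s^2 with A = 3, B = 6.
Substitute u = sqrt(A/B)*m: g = B*(du^2 + ds^2)/s^2, i.e. B times the
Poincare upper half-plane metric, which has constant Gaussian curvature -1.
Scaling a 2D metric by a constant c divides the Gaussian curvature by c,
so K = -1/B = -1/(6) = -0.1667 everywhere (the point (m, s) = (-3, 5) is irrelevant:
the curvature is constant).
Scalar curvature in dimension 2: R = 2K = -2/(6) = -0.3333.

-0.3333


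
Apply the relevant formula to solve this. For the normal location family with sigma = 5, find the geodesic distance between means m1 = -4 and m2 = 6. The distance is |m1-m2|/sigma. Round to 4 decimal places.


On the fixed-variance normal subfamily, geodesic distance = |m1-m2|/sigma.
|-4 - 6| = 10.
sigma = 5.
d = 10/5 = 2.0000

2.0000


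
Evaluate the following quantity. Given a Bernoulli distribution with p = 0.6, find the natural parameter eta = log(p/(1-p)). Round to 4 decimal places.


Natural parameter for Bernoulli: eta = log(p/(1-p)).
p = 0.6, 1-p = 0.4.
p/(1-p) = 1.5.
eta = log(1.5) = 0.4055

0.4055


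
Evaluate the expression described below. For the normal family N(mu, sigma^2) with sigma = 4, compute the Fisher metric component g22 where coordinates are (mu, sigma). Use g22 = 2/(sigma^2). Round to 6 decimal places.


For the 2-parameter normal family, the Fisher metric has:
  g11 = 1/sigma^2, g22 = 2/sigma^2.
sigma = 4, sigma^2 = 16.
g22 = 0.125000

0.125000


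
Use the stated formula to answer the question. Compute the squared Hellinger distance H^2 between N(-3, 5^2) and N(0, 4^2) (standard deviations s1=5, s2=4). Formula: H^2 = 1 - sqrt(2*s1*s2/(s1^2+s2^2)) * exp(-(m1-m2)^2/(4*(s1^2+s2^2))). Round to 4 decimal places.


Squared Hellinger distance for Gaussians:
H^2 = 1 - sqrt(2*s1*s2/(s1^2+s2^2)) * exp(-(m1-m2)^2/(4*(s1^2+s2^2))).
s1^2 = 25, s2^2 = 16, s1^2+s2^2 = 41.
sqrt(2*5*4/(41)) = 0.98773.
(m1-m2)^2 = (-3)^2 = 9.
exp(-9/(4*41)) = exp(-0.054878) = 0.946601.
H^2 = 1 - 0.98773*0.946601 = 0.0650

0.0650


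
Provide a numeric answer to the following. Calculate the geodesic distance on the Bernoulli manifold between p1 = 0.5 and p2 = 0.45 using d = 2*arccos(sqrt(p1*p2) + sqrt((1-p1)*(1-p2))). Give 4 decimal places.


Geodesic distance on Bernoulli manifold:
d(p1,p2) = 2*arccos(sqrt(p1*p2) + sqrt((1-p1)*(1-p2))).
sqrt(p1*p2) = sqrt(0.5*0.45) = 0.474342.
sqrt((1-p1)*(1-p2)) = sqrt(0.5*0.55) = 0.524404.
arg = 0.474342 + 0.524404 = 0.998746.
d = 2*arccos(0.998746) = 0.1002

0.1002


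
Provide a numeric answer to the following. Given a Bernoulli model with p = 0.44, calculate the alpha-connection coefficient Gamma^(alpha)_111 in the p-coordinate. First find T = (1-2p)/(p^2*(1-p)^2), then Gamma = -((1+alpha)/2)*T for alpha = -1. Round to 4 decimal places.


Skewness (Amari-Chentsov) tensor: T = (1-2p)/(p^2*(1-p)^2).
p = 0.44, 1-2p = 0.12, p^2 = 0.1936, (1-p)^2 = 0.3136.
T = 0.12/(0.1936 * 0.3136) = 1.976514.
In the p-coordinate, Gamma^(alpha) = Gamma^(0) - (alpha/2)*T with Gamma^(0) = (1/2)*g'(p) = -T/2,
so Gamma^(alpha) = -((1+alpha)/2)*T.
alpha = -1, -(1+alpha)/2 = 0.0.
Gamma = 0.0 * 1.976514 = 0.0000

0.0000


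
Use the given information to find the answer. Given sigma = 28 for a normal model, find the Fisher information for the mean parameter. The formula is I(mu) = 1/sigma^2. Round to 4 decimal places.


The Fisher information for the mean of a normal distribution is I(mu) = 1/sigma^2.
sigma = 28, so sigma^2 = 784.
I(mu) = 1/784 = 0.0013

0.0013


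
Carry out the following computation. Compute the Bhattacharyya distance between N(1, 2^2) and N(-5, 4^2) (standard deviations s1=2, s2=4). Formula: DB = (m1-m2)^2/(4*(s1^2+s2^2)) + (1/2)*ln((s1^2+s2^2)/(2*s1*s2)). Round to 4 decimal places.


Bhattacharyya distance between two Gaussians:
DB = (m1-m2)^2/(4*(s1^2+s2^2)) + (1/2)*ln((s1^2+s2^2)/(2*s1*s2)).
(m1-m2)^2 = (6)^2 = 36.
s1^2+s2^2 = 4 + 16 = 20.
term1 = 36/80 = 0.45.
term2 = 0.5*ln(20/16.0) = 0.111572.
DB = 0.45 + 0.111572 = 0.5616

0.5616


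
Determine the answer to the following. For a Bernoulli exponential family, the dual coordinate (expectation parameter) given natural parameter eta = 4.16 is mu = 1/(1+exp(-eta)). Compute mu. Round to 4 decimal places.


Dual coordinate (expectation parameter) for Bernoulli:
mu = 1/(1+exp(-eta)).
eta = 4.16.
exp(-eta) = exp(-4.16) = 0.015608.
mu = 1/(1+0.015608) = 0.9846

0.9846


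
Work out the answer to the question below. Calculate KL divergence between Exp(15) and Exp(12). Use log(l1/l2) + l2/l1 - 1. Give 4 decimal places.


KL divergence for exponential family:
KL = log(l1/l2) + l2/l1 - 1.
log(15/12) = 0.223144.
12/15 = 0.8.
KL = 0.223144 + 0.8 - 1 = 0.0231

0.0231


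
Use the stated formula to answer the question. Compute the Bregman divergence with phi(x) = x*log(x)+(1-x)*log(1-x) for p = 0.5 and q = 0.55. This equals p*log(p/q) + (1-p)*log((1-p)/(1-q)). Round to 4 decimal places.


Bregman divergence with negative entropy generator:
D = p*log(p/q) + (1-p)*log((1-p)/(1-q)).
p = 0.5, q = 0.55.
p*log(p/q) = 0.5*log(0.5/0.55) = -0.047655.
(1-p)*log((1-p)/(1-q)) = 0.5*log(0.5/0.45) = 0.05268.
D = -0.047655 + 0.05268 = 0.0050

0.0050


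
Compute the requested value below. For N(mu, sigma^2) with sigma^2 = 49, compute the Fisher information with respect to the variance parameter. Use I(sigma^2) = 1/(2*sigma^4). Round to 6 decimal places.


Fisher information for variance: I(sigma^2) = 1/(2*sigma^4).
sigma^2 = 49, so sigma^4 = 2401.
I = 1/(2*2401) = 1/4802 = 0.000208

0.000208


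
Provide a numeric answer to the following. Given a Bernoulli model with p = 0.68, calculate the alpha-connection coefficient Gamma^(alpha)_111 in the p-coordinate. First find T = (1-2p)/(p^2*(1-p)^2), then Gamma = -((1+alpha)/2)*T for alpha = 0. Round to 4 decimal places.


Skewness (Amari-Chentsov) tensor: T = (1-2p)/(p^2*(1-p)^2).
p = 0.68, 1-2p = -0.36, p^2 = 0.4624, (1-p)^2 = 0.1024.
T = -0.36/(0.4624 * 0.1024) = -7.602995.
In the p-coordinate, Gamma^(alpha) = Gamma^(0) - (alpha/2)*T with Gamma^(0) = (1/2)*g'(p) = -T/2,
so Gamma^(alpha) = -((1+alpha)/2)*T.
alpha = 0, -(1+alpha)/2 = -0.5.
Gamma = -0.5 * -7.602995 = 3.8015

3.8015


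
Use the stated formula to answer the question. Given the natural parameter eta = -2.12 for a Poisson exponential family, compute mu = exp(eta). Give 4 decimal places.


Expectation parameter for Poisson exponential family:
mu = exp(eta).
eta = -2.12.
mu = exp(-2.12) = 0.1200

0.1200


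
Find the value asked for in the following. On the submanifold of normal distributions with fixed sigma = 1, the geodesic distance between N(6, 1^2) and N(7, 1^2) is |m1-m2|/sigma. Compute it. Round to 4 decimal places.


On the fixed-variance normal subfamily, geodesic distance = |m1-m2|/sigma.
|6 - 7| = 1.
sigma = 1.
d = 1/1 = 1.0000

1.0000


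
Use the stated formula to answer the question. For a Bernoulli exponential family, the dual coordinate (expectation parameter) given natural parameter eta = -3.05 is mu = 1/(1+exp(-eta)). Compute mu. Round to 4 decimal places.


Dual coordinate (expectation parameter) for Bernoulli:
mu = 1/(1+exp(-eta)).
eta = -3.05.
exp(-eta) = exp(3.05) = 21.115344.
mu = 1/(1+21.115344) = 0.0452

0.0452


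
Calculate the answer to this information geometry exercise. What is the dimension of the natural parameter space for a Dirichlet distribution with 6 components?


Exponential family dimension calculation:
Dirichlet with 6 components has 6 natural parameters.

6


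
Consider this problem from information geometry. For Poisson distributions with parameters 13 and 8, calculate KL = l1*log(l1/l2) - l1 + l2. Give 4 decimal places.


KL divergence for Poisson:
KL = l1*log(l1/l2) - l1 + l2.
l1 = 13, l2 = 8.
log(13/8) = 0.485508.
l1*log(l1/l2) = 13 * 0.485508 = 6.311602.
KL = 6.311602 - 13 + 8 = 1.3116

1.3116


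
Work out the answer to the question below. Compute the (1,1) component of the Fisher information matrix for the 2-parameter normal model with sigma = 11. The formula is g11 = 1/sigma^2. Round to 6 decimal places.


For the 2-parameter normal family, the Fisher metric has:
  g11 = 1/sigma^2, g22 = 2/sigma^2.
sigma = 11, sigma^2 = 121.
g11 = 0.008264

0.008264


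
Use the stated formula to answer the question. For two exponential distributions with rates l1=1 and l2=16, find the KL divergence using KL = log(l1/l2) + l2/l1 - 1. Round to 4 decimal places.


KL divergence for exponential family:
KL = log(l1/l2) + l2/l1 - 1.
log(1/16) = -2.772589.
16/1 = 16.0.
KL = -2.772589 + 16.0 - 1 = 12.2274

12.2274


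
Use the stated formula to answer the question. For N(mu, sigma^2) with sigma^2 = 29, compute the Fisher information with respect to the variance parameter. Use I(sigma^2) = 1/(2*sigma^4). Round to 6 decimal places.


Fisher information for variance: I(sigma^2) = 1/(2*sigma^4).
sigma^2 = 29, so sigma^4 = 841.
I = 1/(2*841) = 1/1682 = 0.000595

0.000595


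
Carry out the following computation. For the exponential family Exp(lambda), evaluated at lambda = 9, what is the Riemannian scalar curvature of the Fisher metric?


This family has a single free parameter, so its statistical manifold
is 1-dimensional. The Riemann curvature tensor of any 1-dimensional
Riemannian manifold vanishes identically, so R = 0.

0


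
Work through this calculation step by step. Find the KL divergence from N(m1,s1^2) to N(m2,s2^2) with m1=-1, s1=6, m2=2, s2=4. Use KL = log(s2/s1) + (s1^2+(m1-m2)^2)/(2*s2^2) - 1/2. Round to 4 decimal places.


KL divergence between normal distributions:
KL = log(s2/s1) + (s1^2 + (m1-m2)^2)/(2*s2^2) - 1/2.
log(4/6) = -0.405465.
(6^2 + (-1-2)^2)/(2*4^2) = (36 + 9)/32 = 1.40625.
KL = -0.405465 + 1.40625 - 0.5 = 0.5008

0.5008


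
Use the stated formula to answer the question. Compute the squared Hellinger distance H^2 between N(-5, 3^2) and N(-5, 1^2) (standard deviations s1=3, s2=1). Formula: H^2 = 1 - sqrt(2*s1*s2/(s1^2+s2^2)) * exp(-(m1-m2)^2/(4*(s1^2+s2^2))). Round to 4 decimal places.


Squared Hellinger distance for Gaussians:
H^2 = 1 - sqrt(2*s1*s2/(s1^2+s2^2)) * exp(-(m1-m2)^2/(4*(s1^2+s2^2))).
s1^2 = 9, s2^2 = 1, s1^2+s2^2 = 10.
sqrt(2*3*1/(10)) = 0.774597.
(m1-m2)^2 = (0)^2 = 0.
exp(-0/(4*10)) = exp(0.0) = 1.0.
H^2 = 1 - 0.774597*1.0 = 0.2254

0.2254


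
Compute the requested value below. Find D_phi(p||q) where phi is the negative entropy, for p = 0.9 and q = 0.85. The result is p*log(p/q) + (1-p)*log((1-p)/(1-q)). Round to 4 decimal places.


Bregman divergence with negative entropy generator:
D = p*log(p/q) + (1-p)*log((1-p)/(1-q)).
p = 0.9, q = 0.85.
p*log(p/q) = 0.9*log(0.9/0.85) = 0.051443.
(1-p)*log((1-p)/(1-q)) = 0.1*log(0.1/0.15) = -0.040547.
D = 0.051443 + -0.040547 = 0.0109

0.0109


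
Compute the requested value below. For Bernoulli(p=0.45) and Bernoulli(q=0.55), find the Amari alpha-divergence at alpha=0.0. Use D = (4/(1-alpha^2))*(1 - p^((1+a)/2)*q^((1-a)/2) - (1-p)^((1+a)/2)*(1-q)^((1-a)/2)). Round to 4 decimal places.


Amari alpha-divergence:
D = (4/(1-alpha^2))*(1 - p^((1+a)/2)*q^((1-a)/2) - (1-p)^((1+a)/2)*(1-q)^((1-a)/2)).
alpha = 0.0, p = 0.45, q = 0.55.
e1 = (1+alpha)/2 = 0.5, e2 = (1-alpha)/2 = 0.5.
t1 = p^e1 * q^e2 = 0.45^0.5 * 0.55^0.5 = 0.497494.
t2 = (1-p)^e1 * (1-q)^e2 = 0.55^0.5 * 0.45^0.5 = 0.497494.
4/(1-alpha^2) = 4.0.
D = 4.0*(1 - 0.497494 - 0.497494) = 0.0201

0.0201


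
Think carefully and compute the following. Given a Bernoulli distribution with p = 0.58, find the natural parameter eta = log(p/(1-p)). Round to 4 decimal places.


Natural parameter for Bernoulli: eta = log(p/(1-p)).
p = 0.58, 1-p = 0.42.
p/(1-p) = 1.380952.
eta = log(1.380952) = 0.3228

0.3228


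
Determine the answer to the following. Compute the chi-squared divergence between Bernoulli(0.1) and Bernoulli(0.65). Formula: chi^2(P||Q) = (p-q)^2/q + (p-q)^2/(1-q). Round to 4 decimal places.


Chi-squared divergence between Bernoulli distributions:
chi^2 = (p-q)^2/q + (p-q)^2/(1-q).
p = 0.1, q = 0.65, p-q = -0.55.
(p-q)^2 = 0.3025.
term1 = 0.3025/0.65 = 0.465385.
term2 = 0.3025/0.35 = 0.864286.
chi^2 = 0.465385 + 0.864286 = 1.3297

1.3297


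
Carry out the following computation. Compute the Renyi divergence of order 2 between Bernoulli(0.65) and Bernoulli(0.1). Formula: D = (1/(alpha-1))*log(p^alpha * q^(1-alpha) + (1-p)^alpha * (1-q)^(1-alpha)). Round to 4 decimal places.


Renyi divergence of order alpha between Bernoulli distributions:
D = (1/(alpha-1))*log(p^alpha * q^(1-alpha) + (1-p)^alpha * (1-q)^(1-alpha)).
alpha = 2, p = 0.65, q = 0.1.
p^alpha * q^(1-alpha) = 0.65^2 * 0.1^-1 = 4.225.
(1-p)^alpha * (1-q)^(1-alpha) = 0.35^2 * 0.9^-1 = 0.136111.
sum = 4.225 + 0.136111 = 4.361111.
D = (1/1)*log(4.361111) = 1.4727

1.4727


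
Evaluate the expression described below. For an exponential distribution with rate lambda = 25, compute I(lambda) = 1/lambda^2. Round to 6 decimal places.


Fisher information for exponential: I(lambda) = 1/lambda^2.
lambda = 25, lambda^2 = 625.
I = 1/625 = 0.001600

0.001600


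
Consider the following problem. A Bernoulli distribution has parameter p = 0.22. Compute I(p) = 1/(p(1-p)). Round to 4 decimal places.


For Bernoulli(p), Fisher information is I(p) = 1/(p*(1-p)).
p = 0.22, 1-p = 0.78.
p*(1-p) = 0.1716.
I(p) = 1/0.1716 = 5.8275

5.8275


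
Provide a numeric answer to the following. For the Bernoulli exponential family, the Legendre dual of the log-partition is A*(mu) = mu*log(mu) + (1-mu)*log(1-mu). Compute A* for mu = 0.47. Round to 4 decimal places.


Legendre transform for Bernoulli:
A*(mu) = mu*log(mu) + (1-mu)*log(1-mu).
mu = 0.47, 1-mu = 0.53.
mu*log(mu) = 0.47*log(0.47) = -0.354861.
(1-mu)*log(1-mu) = 0.53*log(0.53) = -0.336485.
A* = -0.354861 + -0.336485 = -0.6913

-0.6913


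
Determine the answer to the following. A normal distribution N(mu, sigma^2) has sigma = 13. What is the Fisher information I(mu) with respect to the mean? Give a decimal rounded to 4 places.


The Fisher information for the mean of a normal distribution is I(mu) = 1/sigma^2.
sigma = 13, so sigma^2 = 169.
I(mu) = 1/169 = 0.0059

0.0059


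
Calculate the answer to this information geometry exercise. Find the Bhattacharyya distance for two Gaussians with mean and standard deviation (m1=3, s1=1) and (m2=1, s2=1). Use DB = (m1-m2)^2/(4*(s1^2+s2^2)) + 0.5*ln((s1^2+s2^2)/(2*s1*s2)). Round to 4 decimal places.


Bhattacharyya distance between two Gaussians:
DB = (m1-m2)^2/(4*(s1^2+s2^2)) + (1/2)*ln((s1^2+s2^2)/(2*s1*s2)).
(m1-m2)^2 = (2)^2 = 4.
s1^2+s2^2 = 1 + 1 = 2.
term1 = 4/8 = 0.5.
term2 = 0.5*ln(2/2.0) = 0.0.
DB = 0.5 + 0.0 = 0.5000

0.5000


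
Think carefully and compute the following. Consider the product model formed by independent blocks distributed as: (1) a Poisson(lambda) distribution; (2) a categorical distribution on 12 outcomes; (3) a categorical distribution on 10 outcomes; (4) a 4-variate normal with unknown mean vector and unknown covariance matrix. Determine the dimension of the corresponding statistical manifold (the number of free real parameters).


The dimension of a statistical manifold equals the number of free
(independent) real parameters of the model. For a product of independent
blocks the parameter counts add.
- Poisson (lambda): 1.
- categorical on 12 outcomes (probabilities sum to 1): 12-1 = 11.
- categorical on 10 outcomes (probabilities sum to 1): 10-1 = 9.
- 4-variate normal: 4 (mean) + 4*5/2 = 10 (symmetric covariance) = 14.
Total = 1 + 11 + 9 + 14 = 35.
Dimension = 35

35


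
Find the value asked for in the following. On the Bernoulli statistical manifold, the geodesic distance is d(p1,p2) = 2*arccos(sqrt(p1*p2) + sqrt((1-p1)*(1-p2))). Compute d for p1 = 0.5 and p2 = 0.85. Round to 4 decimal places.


Geodesic distance on Bernoulli manifold:
d(p1,p2) = 2*arccos(sqrt(p1*p2) + sqrt((1-p1)*(1-p2))).
sqrt(p1*p2) = sqrt(0.5*0.85) = 0.65192.
sqrt((1-p1)*(1-p2)) = sqrt(0.5*0.15) = 0.273861.
arg = 0.65192 + 0.273861 = 0.925782.
d = 2*arccos(0.925782) = 0.7754

0.7754


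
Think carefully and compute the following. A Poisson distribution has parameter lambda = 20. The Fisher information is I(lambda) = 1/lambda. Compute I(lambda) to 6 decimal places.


Fisher information for Poisson: I(lambda) = 1/lambda.
lambda = 20.
I(lambda) = 1/20 = 0.050000

0.050000


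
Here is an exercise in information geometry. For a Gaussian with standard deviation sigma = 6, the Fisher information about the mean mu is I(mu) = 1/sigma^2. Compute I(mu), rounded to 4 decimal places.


The Fisher information for the mean of a normal distribution is I(mu) = 1/sigma^2.
sigma = 6, so sigma^2 = 36.
I(mu) = 1/36 = 0.0278

0.0278


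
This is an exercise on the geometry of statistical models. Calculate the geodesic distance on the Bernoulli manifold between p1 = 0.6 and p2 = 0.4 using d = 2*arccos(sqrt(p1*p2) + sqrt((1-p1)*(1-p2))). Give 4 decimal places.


Geodesic distance on Bernoulli manifold:
d(p1,p2) = 2*arccos(sqrt(p1*p2) + sqrt((1-p1)*(1-p2))).
sqrt(p1*p2) = sqrt(0.6*0.4) = 0.489898.
sqrt((1-p1)*(1-p2)) = sqrt(0.4*0.6) = 0.489898.
arg = 0.489898 + 0.489898 = 0.979796.
d = 2*arccos(0.979796) = 0.4027

0.4027


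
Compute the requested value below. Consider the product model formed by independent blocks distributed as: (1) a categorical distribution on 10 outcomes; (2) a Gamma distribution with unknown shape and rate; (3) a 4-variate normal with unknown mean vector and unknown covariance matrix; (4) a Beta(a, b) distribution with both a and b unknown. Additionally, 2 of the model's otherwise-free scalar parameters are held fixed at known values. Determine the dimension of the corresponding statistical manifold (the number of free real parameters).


The dimension of a statistical manifold equals the number of free
(independent) real parameters of the model. For a product of independent
blocks the parameter counts add.
- categorical on 10 outcomes (probabilities sum to 1): 10-1 = 9.
- Gamma (shape, rate): 2.
- 4-variate normal: 4 (mean) + 4*5/2 = 10 (symmetric covariance) = 14.
- Beta (a, b): 2.
Total = 9 + 2 + 14 + 2 = 27.
2 parameter(s) fixed at known values: 27 - 2 = 25.
Dimension = 25

25


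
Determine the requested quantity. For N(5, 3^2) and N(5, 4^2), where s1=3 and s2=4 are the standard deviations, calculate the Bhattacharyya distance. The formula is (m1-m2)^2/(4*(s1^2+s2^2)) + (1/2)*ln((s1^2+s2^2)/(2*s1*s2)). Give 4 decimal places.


Bhattacharyya distance between two Gaussians:
DB = (m1-m2)^2/(4*(s1^2+s2^2)) + (1/2)*ln((s1^2+s2^2)/(2*s1*s2)).
(m1-m2)^2 = (0)^2 = 0.
s1^2+s2^2 = 9 + 16 = 25.
term1 = 0/100 = 0.0.
term2 = 0.5*ln(25/24.0) = 0.020411.
DB = 0.0 + 0.020411 = 0.0204

0.0204


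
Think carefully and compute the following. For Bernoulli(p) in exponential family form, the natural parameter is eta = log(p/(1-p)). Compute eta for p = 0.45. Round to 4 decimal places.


Natural parameter for Bernoulli: eta = log(p/(1-p)).
p = 0.45, 1-p = 0.55.
p/(1-p) = 0.818182.
eta = log(0.818182) = -0.2007

-0.2007


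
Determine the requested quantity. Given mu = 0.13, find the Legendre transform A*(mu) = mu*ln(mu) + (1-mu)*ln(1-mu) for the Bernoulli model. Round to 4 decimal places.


Legendre transform for Bernoulli:
A*(mu) = mu*log(mu) + (1-mu)*log(1-mu).
mu = 0.13, 1-mu = 0.87.
mu*log(mu) = 0.13*log(0.13) = -0.265229.
(1-mu)*log(1-mu) = 0.87*log(0.87) = -0.121158.
A* = -0.265229 + -0.121158 = -0.3864

-0.3864


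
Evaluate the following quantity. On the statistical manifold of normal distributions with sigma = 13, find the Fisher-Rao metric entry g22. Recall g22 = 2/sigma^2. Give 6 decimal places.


For the 2-parameter normal family, the Fisher metric has:
  g11 = 1/sigma^2, g22 = 2/sigma^2.
sigma = 13, sigma^2 = 169.
g22 = 0.011834

0.011834


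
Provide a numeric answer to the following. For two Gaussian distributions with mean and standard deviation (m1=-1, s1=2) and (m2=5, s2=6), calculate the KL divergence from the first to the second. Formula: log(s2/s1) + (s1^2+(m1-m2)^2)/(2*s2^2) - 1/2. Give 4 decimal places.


KL divergence between normal distributions:
KL = log(s2/s1) + (s1^2 + (m1-m2)^2)/(2*s2^2) - 1/2.
log(6/2) = 1.098612.
(2^2 + (-1-5)^2)/(2*6^2) = (4 + 36)/72 = 0.555556.
KL = 1.098612 + 0.555556 - 0.5 = 1.1542

1.1542


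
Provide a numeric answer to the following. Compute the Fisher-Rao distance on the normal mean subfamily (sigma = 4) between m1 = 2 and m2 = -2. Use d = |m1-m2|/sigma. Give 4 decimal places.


On the fixed-variance normal subfamily, geodesic distance = |m1-m2|/sigma.
|2 - -2| = 4.
sigma = 4.
d = 4/4 = 1.0000

1.0000


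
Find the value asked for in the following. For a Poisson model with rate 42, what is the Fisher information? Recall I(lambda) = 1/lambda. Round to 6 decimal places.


Fisher information for Poisson: I(lambda) = 1/lambda.
lambda = 42.
I(lambda) = 1/42 = 0.023810

0.023810


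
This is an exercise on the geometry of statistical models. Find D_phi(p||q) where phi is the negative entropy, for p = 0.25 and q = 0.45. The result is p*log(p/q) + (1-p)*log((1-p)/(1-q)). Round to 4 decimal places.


Bregman divergence with negative entropy generator:
D = p*log(p/q) + (1-p)*log((1-p)/(1-q)).
p = 0.25, q = 0.45.
p*log(p/q) = 0.25*log(0.25/0.45) = -0.146947.
(1-p)*log((1-p)/(1-q)) = 0.75*log(0.75/0.55) = 0.232616.
D = -0.146947 + 0.232616 = 0.0857

0.0857


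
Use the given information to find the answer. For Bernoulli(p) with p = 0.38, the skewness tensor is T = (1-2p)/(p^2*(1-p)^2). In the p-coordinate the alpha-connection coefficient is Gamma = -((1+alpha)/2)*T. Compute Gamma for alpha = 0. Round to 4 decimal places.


Skewness (Amari-Chentsov) tensor: T = (1-2p)/(p^2*(1-p)^2).
p = 0.38, 1-2p = 0.24, p^2 = 0.1444, (1-p)^2 = 0.3844.
T = 0.24/(0.1444 * 0.3844) = 4.323751.
In the p-coordinate, Gamma^(alpha) = Gamma^(0) - (alpha/2)*T with Gamma^(0) = (1/2)*g'(p) = -T/2,
so Gamma^(alpha) = -((1+alpha)/2)*T.
alpha = 0, -(1+alpha)/2 = -0.5.
Gamma = -0.5 * 4.323751 = -2.1619

-2.1619


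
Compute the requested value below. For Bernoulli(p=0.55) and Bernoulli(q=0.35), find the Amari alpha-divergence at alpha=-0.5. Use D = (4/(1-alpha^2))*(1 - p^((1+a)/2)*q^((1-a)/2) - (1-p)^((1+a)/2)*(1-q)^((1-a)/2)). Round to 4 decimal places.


Amari alpha-divergence:
D = (4/(1-alpha^2))*(1 - p^((1+a)/2)*q^((1-a)/2) - (1-p)^((1+a)/2)*(1-q)^((1-a)/2)).
alpha = -0.5, p = 0.55, q = 0.35.
e1 = (1+alpha)/2 = 0.25, e2 = (1-alpha)/2 = 0.75.
t1 = p^e1 * q^e2 = 0.55^0.25 * 0.35^0.75 = 0.39187.
t2 = (1-p)^e1 * (1-q)^e2 = 0.45^0.25 * 0.65^0.75 = 0.592909.
4/(1-alpha^2) = 5.333333.
D = 5.333333*(1 - 0.39187 - 0.592909) = 0.0812

0.0812


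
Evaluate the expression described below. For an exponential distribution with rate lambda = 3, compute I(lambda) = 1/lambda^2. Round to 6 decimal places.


Fisher information for exponential: I(lambda) = 1/lambda^2.
lambda = 3, lambda^2 = 9.
I = 1/9 = 0.111111

0.111111


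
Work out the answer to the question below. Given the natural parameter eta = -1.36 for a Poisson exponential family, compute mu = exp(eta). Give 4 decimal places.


Expectation parameter for Poisson exponential family:
mu = exp(eta).
eta = -1.36.
mu = exp(-1.36) = 0.2567

0.2567


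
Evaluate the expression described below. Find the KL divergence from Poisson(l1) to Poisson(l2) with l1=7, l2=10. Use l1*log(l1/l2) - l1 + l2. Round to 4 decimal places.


KL divergence for Poisson:
KL = l1*log(l1/l2) - l1 + l2.
l1 = 7, l2 = 10.
log(7/10) = -0.356675.
l1*log(l1/l2) = 7 * -0.356675 = -2.496725.
KL = -2.496725 - 7 + 10 = 0.5033

0.5033


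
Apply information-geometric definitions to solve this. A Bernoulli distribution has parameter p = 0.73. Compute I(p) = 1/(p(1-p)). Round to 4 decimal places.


For Bernoulli(p), Fisher information is I(p) = 1/(p*(1-p)).
p = 0.73, 1-p = 0.27.
p*(1-p) = 0.1971.
I(p) = 1/0.1971 = 5.0736

5.0736


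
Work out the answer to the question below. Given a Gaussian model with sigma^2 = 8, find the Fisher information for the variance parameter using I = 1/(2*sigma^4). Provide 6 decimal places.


Fisher information for variance: I(sigma^2) = 1/(2*sigma^4).
sigma^2 = 8, so sigma^4 = 64.
I = 1/(2*64) = 1/128 = 0.007813

0.007813


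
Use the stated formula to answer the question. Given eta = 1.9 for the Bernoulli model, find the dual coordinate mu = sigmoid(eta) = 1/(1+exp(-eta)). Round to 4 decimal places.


Dual coordinate (expectation parameter) for Bernoulli:
mu = 1/(1+exp(-eta)).
eta = 1.9.
exp(-eta) = exp(-1.9) = 0.149569.
mu = 1/(1+0.149569) = 0.8699

0.8699


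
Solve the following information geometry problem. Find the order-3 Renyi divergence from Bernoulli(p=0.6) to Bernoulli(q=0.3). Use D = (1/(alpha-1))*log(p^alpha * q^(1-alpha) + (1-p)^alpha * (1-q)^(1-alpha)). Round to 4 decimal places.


Renyi divergence of order alpha between Bernoulli distributions:
D = (1/(alpha-1))*log(p^alpha * q^(1-alpha) + (1-p)^alpha * (1-q)^(1-alpha)).
alpha = 3, p = 0.6, q = 0.3.
p^alpha * q^(1-alpha) = 0.6^3 * 0.3^-2 = 2.4.
(1-p)^alpha * (1-q)^(1-alpha) = 0.4^3 * 0.7^-2 = 0.130612.
sum = 2.4 + 0.130612 = 2.530612.
D = (1/2)*log(2.530612) = 0.4642

0.4642


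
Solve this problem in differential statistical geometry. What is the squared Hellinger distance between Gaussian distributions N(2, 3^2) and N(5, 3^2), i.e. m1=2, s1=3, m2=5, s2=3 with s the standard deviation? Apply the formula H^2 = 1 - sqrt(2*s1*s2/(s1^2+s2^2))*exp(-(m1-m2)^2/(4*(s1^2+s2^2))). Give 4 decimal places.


Squared Hellinger distance for Gaussians:
H^2 = 1 - sqrt(2*s1*s2/(s1^2+s2^2)) * exp(-(m1-m2)^2/(4*(s1^2+s2^2))).
s1^2 = 9, s2^2 = 9, s1^2+s2^2 = 18.
sqrt(2*3*3/(18)) = 1.0.
(m1-m2)^2 = (-3)^2 = 9.
exp(-9/(4*18)) = exp(-0.125) = 0.882497.
H^2 = 1 - 1.0*0.882497 = 0.1175

0.1175


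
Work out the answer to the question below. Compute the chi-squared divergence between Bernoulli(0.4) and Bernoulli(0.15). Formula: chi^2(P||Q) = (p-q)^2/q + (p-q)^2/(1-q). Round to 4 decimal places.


Chi-squared divergence between Bernoulli distributions:
chi^2 = (p-q)^2/q + (p-q)^2/(1-q).
p = 0.4, q = 0.15, p-q = 0.25.
(p-q)^2 = 0.0625.
term1 = 0.0625/0.15 = 0.416667.
term2 = 0.0625/0.85 = 0.073529.
chi^2 = 0.416667 + 0.073529 = 0.4902

0.4902


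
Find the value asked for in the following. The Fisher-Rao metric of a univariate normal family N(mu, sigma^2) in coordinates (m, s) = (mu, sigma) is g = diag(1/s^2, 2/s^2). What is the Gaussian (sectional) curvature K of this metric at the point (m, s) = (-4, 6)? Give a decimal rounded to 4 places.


The metric has the form g = (A dm^2 + B ds^2)/s^2 with A = 1, B = 2.
Substitute u = sqrt(A/B)*m: g = B*(du^2 + ds^2)/s^2, i.e. B times the
Poincare upper half-plane metric, which has constant Gaussian curvature -1.
Scaling a 2D metric by a constant c divides the Gaussian curvature by c,
so K = -1/B = -1/(2) = -0.5000 everywhere (the point (m, s) = (-4, 6) is irrelevant:
the curvature is constant).
The requested Gaussian curvature is K = -0.5000.

-0.5000


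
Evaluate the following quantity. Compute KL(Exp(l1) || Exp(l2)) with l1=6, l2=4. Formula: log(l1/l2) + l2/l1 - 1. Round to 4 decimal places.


KL divergence for exponential family:
KL = log(l1/l2) + l2/l1 - 1.
log(6/4) = 0.405465.
4/6 = 0.666667.
KL = 0.405465 + 0.666667 - 1 = 0.0721

0.0721


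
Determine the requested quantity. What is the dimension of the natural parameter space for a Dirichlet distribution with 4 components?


Exponential family dimension calculation:
Dirichlet with 4 components has 4 natural parameters.

4


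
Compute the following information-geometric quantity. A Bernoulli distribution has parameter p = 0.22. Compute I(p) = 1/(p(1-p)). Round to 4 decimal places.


For Bernoulli(p), Fisher information is I(p) = 1/(p*(1-p)).
p = 0.22, 1-p = 0.78.
p*(1-p) = 0.1716.
I(p) = 1/0.1716 = 5.8275

5.8275


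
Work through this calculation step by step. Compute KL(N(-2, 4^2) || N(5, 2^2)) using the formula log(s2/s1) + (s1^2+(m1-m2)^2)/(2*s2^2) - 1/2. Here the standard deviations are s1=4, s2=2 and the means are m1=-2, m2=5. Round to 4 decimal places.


KL divergence between normal distributions:
KL = log(s2/s1) + (s1^2 + (m1-m2)^2)/(2*s2^2) - 1/2.
log(2/4) = -0.693147.
(4^2 + (-2-5)^2)/(2*2^2) = (16 + 49)/8 = 8.125.
KL = -0.693147 + 8.125 - 0.5 = 6.9319

6.9319


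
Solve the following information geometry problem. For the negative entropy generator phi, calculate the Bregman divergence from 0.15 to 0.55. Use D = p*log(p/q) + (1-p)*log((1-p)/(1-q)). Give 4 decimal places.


Bregman divergence with negative entropy generator:
D = p*log(p/q) + (1-p)*log((1-p)/(1-q)).
p = 0.15, q = 0.55.
p*log(p/q) = 0.15*log(0.15/0.55) = -0.194892.
(1-p)*log((1-p)/(1-q)) = 0.85*log(0.85/0.45) = 0.54059.
D = -0.194892 + 0.54059 = 0.3457

0.3457


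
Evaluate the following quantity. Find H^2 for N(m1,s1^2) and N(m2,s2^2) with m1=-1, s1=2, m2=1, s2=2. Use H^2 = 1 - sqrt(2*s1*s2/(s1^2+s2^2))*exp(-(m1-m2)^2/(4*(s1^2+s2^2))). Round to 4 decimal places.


Squared Hellinger distance for Gaussians:
H^2 = 1 - sqrt(2*s1*s2/(s1^2+s2^2)) * exp(-(m1-m2)^2/(4*(s1^2+s2^2))).
s1^2 = 4, s2^2 = 4, s1^2+s2^2 = 8.
sqrt(2*2*2/(8)) = 1.0.
(m1-m2)^2 = (-2)^2 = 4.
exp(-4/(4*8)) = exp(-0.125) = 0.882497.
H^2 = 1 - 1.0*0.882497 = 0.1175

0.1175


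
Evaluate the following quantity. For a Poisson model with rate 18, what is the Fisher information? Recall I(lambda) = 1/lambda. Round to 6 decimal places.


Fisher information for Poisson: I(lambda) = 1/lambda.
lambda = 18.
I(lambda) = 1/18 = 0.055556

0.055556


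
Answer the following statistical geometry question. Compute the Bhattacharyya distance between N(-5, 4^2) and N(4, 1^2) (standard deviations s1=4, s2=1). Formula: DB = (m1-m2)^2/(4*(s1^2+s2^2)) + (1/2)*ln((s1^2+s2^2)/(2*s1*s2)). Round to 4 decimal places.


Bhattacharyya distance between two Gaussians:
DB = (m1-m2)^2/(4*(s1^2+s2^2)) + (1/2)*ln((s1^2+s2^2)/(2*s1*s2)).
(m1-m2)^2 = (-9)^2 = 81.
s1^2+s2^2 = 16 + 1 = 17.
term1 = 81/68 = 1.191176.
term2 = 0.5*ln(17/8.0) = 0.376886.
DB = 1.191176 + 0.376886 = 1.5681

1.5681


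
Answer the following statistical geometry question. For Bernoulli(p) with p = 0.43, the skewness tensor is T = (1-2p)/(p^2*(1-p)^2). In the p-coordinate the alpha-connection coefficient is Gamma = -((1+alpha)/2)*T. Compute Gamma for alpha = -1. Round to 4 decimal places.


Skewness (Amari-Chentsov) tensor: T = (1-2p)/(p^2*(1-p)^2).
p = 0.43, 1-2p = 0.14, p^2 = 0.1849, (1-p)^2 = 0.3249.
T = 0.14/(0.1849 * 0.3249) = 2.330459.
In the p-coordinate, Gamma^(alpha) = Gamma^(0) - (alpha/2)*T with Gamma^(0) = (1/2)*g'(p) = -T/2,
so Gamma^(alpha) = -((1+alpha)/2)*T.
alpha = -1, -(1+alpha)/2 = 0.0.
Gamma = 0.0 * 2.330459 = 0.0000

0.0000


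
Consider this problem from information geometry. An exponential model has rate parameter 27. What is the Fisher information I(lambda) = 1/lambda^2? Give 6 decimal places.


Fisher information for exponential: I(lambda) = 1/lambda^2.
lambda = 27, lambda^2 = 729.
I = 1/729 = 0.001372

0.001372


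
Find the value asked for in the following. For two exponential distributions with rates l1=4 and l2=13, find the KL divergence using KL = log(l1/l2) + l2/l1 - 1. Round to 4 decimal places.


KL divergence for exponential family:
KL = log(l1/l2) + l2/l1 - 1.
log(4/13) = -1.178655.
13/4 = 3.25.
KL = -1.178655 + 3.25 - 1 = 1.0713

1.0713


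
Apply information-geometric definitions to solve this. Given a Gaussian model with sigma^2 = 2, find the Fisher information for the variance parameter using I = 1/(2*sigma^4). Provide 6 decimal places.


Fisher information for variance: I(sigma^2) = 1/(2*sigma^4).
sigma^2 = 2, so sigma^4 = 4.
I = 1/(2*4) = 1/8 = 0.125000

0.125000


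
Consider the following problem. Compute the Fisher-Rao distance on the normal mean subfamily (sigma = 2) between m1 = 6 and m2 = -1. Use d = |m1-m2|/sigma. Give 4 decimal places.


On the fixed-variance normal subfamily, geodesic distance = |m1-m2|/sigma.
|6 - -1| = 7.
sigma = 2.
d = 7/2 = 3.5000

3.5000


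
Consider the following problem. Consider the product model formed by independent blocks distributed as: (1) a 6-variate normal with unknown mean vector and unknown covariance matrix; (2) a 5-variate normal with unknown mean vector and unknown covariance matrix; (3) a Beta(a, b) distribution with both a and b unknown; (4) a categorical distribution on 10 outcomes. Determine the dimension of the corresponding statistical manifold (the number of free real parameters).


The dimension of a statistical manifold equals the number of free
(independent) real parameters of the model. For a product of independent
blocks the parameter counts add.
- 6-variate normal: 6 (mean) + 6*7/2 = 21 (symmetric covariance) = 27.
- 5-variate normal: 5 (mean) + 5*6/2 = 15 (symmetric covariance) = 20.
- Beta (a, b): 2.
- categorical on 10 outcomes (probabilities sum to 1): 10-1 = 9.
Total = 27 + 20 + 2 + 9 = 58.
Dimension = 58

58


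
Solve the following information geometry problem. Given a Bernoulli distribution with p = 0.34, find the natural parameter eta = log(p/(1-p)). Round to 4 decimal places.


Natural parameter for Bernoulli: eta = log(p/(1-p)).
p = 0.34, 1-p = 0.66.
p/(1-p) = 0.515152.
eta = log(0.515152) = -0.6633

-0.6633


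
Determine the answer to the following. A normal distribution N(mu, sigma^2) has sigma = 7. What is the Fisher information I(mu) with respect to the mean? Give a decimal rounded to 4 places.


The Fisher information for the mean of a normal distribution is I(mu) = 1/sigma^2.
sigma = 7, so sigma^2 = 49.
I(mu) = 1/49 = 0.0204

0.0204


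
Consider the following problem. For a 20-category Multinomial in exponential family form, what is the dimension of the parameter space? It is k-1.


Exponential family dimension calculation:
For Multinomial with k=20 categories, dim = k-1 = 19.

19


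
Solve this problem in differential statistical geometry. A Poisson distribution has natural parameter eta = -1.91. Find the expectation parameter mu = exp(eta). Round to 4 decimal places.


Expectation parameter for Poisson exponential family:
mu = exp(eta).
eta = -1.91.
mu = exp(-1.91) = 0.1481

0.1481


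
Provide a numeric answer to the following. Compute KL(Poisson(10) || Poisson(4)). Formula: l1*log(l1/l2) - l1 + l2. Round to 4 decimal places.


KL divergence for Poisson:
KL = l1*log(l1/l2) - l1 + l2.
l1 = 10, l2 = 4.
log(10/4) = 0.916291.
l1*log(l1/l2) = 10 * 0.916291 = 9.162907.
KL = 9.162907 - 10 + 4 = 3.1629

3.1629


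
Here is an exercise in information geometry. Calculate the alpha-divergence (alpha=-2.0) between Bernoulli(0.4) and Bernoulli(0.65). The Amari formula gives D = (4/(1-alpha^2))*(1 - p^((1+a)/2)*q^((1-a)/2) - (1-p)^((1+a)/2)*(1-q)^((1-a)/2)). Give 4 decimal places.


Amari alpha-divergence:
D = (4/(1-alpha^2))*(1 - p^((1+a)/2)*q^((1-a)/2) - (1-p)^((1+a)/2)*(1-q)^((1-a)/2)).
alpha = -2.0, p = 0.4, q = 0.65.
e1 = (1+alpha)/2 = -0.5, e2 = (1-alpha)/2 = 1.5.
t1 = p^e1 * q^e2 = 0.4^-0.5 * 0.65^1.5 = 0.828591.
t2 = (1-p)^e1 * (1-q)^e2 = 0.6^-0.5 * 0.35^1.5 = 0.267317.
4/(1-alpha^2) = -1.333333.
D = -1.333333*(1 - 0.828591 - 0.267317) = 0.1279

0.1279


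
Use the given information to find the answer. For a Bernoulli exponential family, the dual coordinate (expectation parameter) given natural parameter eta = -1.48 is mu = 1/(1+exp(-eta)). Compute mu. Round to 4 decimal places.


Dual coordinate (expectation parameter) for Bernoulli:
mu = 1/(1+exp(-eta)).
eta = -1.48.
exp(-eta) = exp(1.48) = 4.392946.
mu = 1/(1+4.392946) = 0.1854

0.1854


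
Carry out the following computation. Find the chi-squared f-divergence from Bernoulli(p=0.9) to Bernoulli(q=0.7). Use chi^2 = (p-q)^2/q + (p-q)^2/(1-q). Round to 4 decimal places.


Chi-squared divergence between Bernoulli distributions:
chi^2 = (p-q)^2/q + (p-q)^2/(1-q).
p = 0.9, q = 0.7, p-q = 0.2.
(p-q)^2 = 0.04.
term1 = 0.04/0.7 = 0.057143.
term2 = 0.04/0.3 = 0.133333.
chi^2 = 0.057143 + 0.133333 = 0.1905

0.1905


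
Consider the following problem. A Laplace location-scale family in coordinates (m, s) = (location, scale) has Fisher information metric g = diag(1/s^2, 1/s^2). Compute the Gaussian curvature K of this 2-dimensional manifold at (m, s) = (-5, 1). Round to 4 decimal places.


The metric has the form g = (A dm^2 + B ds^2)/s^2 with A = 1, B = 1.
Substitute u = sqrt(A/B)*m: g = B*(du^2 + ds^2)/s^2, i.e. B times the
Poincare upper half-plane metric, which has constant Gaussian curvature -1.
Scaling a 2D metric by a constant c divides the Gaussian curvature by c,
so K = -1/B = -1/(1) = -1.0000 everywhere (the point (m, s) = (-5, 1) is irrelevant:
the curvature is constant).
The requested Gaussian curvature is K = -1.0000.

-1.0000


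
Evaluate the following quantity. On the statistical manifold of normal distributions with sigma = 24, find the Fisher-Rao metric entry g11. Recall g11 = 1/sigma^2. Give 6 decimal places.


For the 2-parameter normal family, the Fisher metric has:
  g11 = 1/sigma^2, g22 = 2/sigma^2.
sigma = 24, sigma^2 = 576.
g11 = 0.001736

0.001736


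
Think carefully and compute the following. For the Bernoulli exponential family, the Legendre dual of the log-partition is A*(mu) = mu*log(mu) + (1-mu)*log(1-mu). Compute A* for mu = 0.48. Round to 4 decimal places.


Legendre transform for Bernoulli:
A*(mu) = mu*log(mu) + (1-mu)*log(1-mu).
mu = 0.48, 1-mu = 0.52.
mu*log(mu) = 0.48*log(0.48) = -0.352305.
(1-mu)*log(1-mu) = 0.52*log(0.52) = -0.340042.
A* = -0.352305 + -0.340042 = -0.6923

-0.6923


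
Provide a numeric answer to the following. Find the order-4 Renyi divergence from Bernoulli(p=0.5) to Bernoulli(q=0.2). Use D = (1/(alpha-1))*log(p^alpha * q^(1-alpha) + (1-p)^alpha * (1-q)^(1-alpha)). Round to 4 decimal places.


Renyi divergence of order alpha between Bernoulli distributions:
D = (1/(alpha-1))*log(p^alpha * q^(1-alpha) + (1-p)^alpha * (1-q)^(1-alpha)).
alpha = 4, p = 0.5, q = 0.2.
p^alpha * q^(1-alpha) = 0.5^4 * 0.2^-3 = 7.8125.
(1-p)^alpha * (1-q)^(1-alpha) = 0.5^4 * 0.8^-3 = 0.12207.
sum = 7.8125 + 0.12207 = 7.93457.
D = (1/3)*log(7.93457) = 0.6904

0.6904
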